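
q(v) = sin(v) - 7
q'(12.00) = 0.84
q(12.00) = -7.54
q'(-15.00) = -0.76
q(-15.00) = -7.65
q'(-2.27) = -0.64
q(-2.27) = -7.77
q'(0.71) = 0.76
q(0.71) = -6.35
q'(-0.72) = 0.75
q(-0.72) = -7.66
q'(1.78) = -0.21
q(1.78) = -6.02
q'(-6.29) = 1.00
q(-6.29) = -7.01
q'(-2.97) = -0.99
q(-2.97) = -7.17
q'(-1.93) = -0.35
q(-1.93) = -7.94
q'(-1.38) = 0.19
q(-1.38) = -7.98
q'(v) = cos(v)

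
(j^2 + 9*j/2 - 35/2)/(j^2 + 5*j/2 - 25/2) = (j + 7)/(j + 5)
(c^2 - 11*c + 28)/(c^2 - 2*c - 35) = (c - 4)/(c + 5)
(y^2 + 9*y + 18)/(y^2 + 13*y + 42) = (y + 3)/(y + 7)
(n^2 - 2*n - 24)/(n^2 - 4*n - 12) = (n + 4)/(n + 2)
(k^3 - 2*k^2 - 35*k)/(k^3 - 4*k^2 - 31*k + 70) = k/(k - 2)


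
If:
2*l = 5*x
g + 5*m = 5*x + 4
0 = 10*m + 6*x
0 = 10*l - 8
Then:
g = 164/25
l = 4/5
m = -24/125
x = 8/25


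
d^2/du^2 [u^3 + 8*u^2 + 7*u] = 6*u + 16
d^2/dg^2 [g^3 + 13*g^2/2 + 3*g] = 6*g + 13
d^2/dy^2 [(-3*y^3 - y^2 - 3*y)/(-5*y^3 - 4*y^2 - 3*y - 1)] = 2*(-35*y^6 + 90*y^5 + 45*y^4 - 29*y^3 - 75*y^2 - 27*y - 8)/(125*y^9 + 300*y^8 + 465*y^7 + 499*y^6 + 399*y^5 + 246*y^4 + 114*y^3 + 39*y^2 + 9*y + 1)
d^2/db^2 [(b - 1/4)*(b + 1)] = 2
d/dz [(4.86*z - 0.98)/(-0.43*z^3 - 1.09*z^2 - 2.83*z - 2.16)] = (4.1796*z^3 + 4.0332*z^2 - 2.1364*z - 13.271)/(0.1849*z^6 + 0.9374*z^5 + 3.6219*z^4 + 8.027*z^3 + 12.7177*z^2 + 12.2256*z + 4.6656)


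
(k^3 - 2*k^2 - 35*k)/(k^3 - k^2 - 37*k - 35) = k/(k + 1)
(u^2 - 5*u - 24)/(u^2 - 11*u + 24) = (u + 3)/(u - 3)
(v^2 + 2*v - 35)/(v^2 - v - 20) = (v + 7)/(v + 4)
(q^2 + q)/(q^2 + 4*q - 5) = q*(q + 1)/(q^2 + 4*q - 5)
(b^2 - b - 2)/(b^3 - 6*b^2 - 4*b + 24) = (b + 1)/(b^2 - 4*b - 12)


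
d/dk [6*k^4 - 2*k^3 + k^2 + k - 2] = 24*k^3 - 6*k^2 + 2*k + 1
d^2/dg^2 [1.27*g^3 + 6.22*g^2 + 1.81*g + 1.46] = 7.62*g + 12.44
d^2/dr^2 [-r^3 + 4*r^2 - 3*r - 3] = 8 - 6*r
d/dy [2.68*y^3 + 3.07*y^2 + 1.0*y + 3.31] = 8.04*y^2 + 6.14*y + 1.0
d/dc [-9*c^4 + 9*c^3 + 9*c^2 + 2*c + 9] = -36*c^3 + 27*c^2 + 18*c + 2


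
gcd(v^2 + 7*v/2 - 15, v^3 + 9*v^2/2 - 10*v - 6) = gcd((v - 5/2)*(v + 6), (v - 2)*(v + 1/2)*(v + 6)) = v + 6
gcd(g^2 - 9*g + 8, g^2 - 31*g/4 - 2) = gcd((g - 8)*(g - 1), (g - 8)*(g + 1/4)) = g - 8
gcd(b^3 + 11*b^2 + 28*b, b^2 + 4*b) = b^2 + 4*b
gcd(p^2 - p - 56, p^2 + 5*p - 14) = p + 7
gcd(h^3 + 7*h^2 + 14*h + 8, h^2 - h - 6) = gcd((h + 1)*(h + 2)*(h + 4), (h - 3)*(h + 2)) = h + 2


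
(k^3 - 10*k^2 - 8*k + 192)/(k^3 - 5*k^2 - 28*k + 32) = (k - 6)/(k - 1)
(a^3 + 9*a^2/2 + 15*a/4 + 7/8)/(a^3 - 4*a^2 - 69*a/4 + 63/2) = (4*a^2 + 4*a + 1)/(2*(2*a^2 - 15*a + 18))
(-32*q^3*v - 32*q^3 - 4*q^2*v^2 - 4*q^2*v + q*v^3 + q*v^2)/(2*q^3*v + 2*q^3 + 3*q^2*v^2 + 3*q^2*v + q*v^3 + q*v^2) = (-32*q^2 - 4*q*v + v^2)/(2*q^2 + 3*q*v + v^2)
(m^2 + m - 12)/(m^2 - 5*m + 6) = (m + 4)/(m - 2)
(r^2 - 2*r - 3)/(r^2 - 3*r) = (r + 1)/r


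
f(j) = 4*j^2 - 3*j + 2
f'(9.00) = 69.00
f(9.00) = 299.00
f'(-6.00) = -51.00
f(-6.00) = 164.00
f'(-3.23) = -28.84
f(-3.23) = 53.42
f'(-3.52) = -31.16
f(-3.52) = 62.12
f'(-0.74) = -8.92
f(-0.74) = 6.41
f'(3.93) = 28.44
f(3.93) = 51.99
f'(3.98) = 28.84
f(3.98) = 53.42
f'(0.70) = 2.60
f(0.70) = 1.86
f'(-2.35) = -21.80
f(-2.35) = 31.14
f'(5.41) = 40.28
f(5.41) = 102.84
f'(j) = 8*j - 3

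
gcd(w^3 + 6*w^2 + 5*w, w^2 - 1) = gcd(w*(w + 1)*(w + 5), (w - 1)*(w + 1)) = w + 1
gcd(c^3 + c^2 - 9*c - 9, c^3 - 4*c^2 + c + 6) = c^2 - 2*c - 3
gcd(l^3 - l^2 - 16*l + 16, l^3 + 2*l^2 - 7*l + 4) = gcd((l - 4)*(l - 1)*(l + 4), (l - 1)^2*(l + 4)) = l^2 + 3*l - 4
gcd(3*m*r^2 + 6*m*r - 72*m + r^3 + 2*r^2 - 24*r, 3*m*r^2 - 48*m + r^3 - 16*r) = 3*m*r - 12*m + r^2 - 4*r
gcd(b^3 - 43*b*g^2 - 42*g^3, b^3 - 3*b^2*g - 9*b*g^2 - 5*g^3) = b + g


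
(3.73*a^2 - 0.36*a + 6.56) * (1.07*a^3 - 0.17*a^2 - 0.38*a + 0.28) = 3.9911*a^5 - 1.0193*a^4 + 5.663*a^3 + 0.066*a^2 - 2.5936*a + 1.8368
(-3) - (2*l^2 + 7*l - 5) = -2*l^2 - 7*l + 2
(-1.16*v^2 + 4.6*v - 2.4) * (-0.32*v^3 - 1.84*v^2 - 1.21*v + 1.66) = 0.3712*v^5 + 0.6624*v^4 - 6.2924*v^3 - 3.0756*v^2 + 10.54*v - 3.984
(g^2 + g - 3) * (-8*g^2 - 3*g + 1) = -8*g^4 - 11*g^3 + 22*g^2 + 10*g - 3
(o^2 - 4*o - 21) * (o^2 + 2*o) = o^4 - 2*o^3 - 29*o^2 - 42*o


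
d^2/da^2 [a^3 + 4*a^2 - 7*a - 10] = 6*a + 8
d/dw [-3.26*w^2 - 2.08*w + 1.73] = -6.52*w - 2.08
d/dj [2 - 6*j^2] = -12*j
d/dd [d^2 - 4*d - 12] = 2*d - 4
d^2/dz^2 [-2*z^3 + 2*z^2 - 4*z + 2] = 4 - 12*z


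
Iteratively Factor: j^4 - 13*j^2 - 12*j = (j + 1)*(j^3 - j^2 - 12*j) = j*(j + 1)*(j^2 - j - 12) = j*(j - 4)*(j + 1)*(j + 3)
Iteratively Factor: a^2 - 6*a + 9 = (a - 3)*(a - 3)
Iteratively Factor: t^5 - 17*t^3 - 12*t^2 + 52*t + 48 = (t - 4)*(t^4 + 4*t^3 - t^2 - 16*t - 12) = (t - 4)*(t + 2)*(t^3 + 2*t^2 - 5*t - 6) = (t - 4)*(t + 2)*(t + 3)*(t^2 - t - 2) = (t - 4)*(t - 2)*(t + 2)*(t + 3)*(t + 1)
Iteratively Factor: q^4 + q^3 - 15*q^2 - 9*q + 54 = (q - 2)*(q^3 + 3*q^2 - 9*q - 27) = (q - 2)*(q + 3)*(q^2 - 9) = (q - 3)*(q - 2)*(q + 3)*(q + 3)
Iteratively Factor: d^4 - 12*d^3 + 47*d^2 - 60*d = (d - 4)*(d^3 - 8*d^2 + 15*d) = d*(d - 4)*(d^2 - 8*d + 15) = d*(d - 4)*(d - 3)*(d - 5)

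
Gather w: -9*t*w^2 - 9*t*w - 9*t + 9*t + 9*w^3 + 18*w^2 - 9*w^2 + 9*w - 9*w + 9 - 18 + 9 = -9*t*w + 9*w^3 + w^2*(9 - 9*t)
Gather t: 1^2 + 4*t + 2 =4*t + 3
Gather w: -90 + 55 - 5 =-40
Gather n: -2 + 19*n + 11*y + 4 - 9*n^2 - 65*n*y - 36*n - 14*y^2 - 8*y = -9*n^2 + n*(-65*y - 17) - 14*y^2 + 3*y + 2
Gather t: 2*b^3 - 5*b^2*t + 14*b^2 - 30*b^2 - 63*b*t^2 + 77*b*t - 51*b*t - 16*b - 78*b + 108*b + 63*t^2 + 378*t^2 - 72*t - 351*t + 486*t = 2*b^3 - 16*b^2 + 14*b + t^2*(441 - 63*b) + t*(-5*b^2 + 26*b + 63)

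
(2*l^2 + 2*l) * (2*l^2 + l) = 4*l^4 + 6*l^3 + 2*l^2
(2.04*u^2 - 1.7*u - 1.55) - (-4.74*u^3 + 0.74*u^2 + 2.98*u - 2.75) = 4.74*u^3 + 1.3*u^2 - 4.68*u + 1.2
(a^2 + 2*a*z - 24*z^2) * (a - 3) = a^3 + 2*a^2*z - 3*a^2 - 24*a*z^2 - 6*a*z + 72*z^2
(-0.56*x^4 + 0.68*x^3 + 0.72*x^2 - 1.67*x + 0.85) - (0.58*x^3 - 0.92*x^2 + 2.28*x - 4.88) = -0.56*x^4 + 0.1*x^3 + 1.64*x^2 - 3.95*x + 5.73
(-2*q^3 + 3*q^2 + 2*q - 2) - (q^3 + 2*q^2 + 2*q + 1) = -3*q^3 + q^2 - 3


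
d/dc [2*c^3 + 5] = 6*c^2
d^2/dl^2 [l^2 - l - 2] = 2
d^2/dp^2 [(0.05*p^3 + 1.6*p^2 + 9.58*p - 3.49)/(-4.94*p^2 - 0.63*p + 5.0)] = (1.77635683940025e-15*p^5 + 5.6843418860808e-14*p^4 - 460.123626*p^3 + 274.836384*p^2 - 1362.086532*p + 34.822362)/(120.553784*p^6 + 46.122804*p^5 - 360.171942*p^4 - 93.115953*p^3 + 364.5465*p^2 + 47.25*p - 125.0)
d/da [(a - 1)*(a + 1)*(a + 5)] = 3*a^2 + 10*a - 1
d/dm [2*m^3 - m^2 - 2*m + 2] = 6*m^2 - 2*m - 2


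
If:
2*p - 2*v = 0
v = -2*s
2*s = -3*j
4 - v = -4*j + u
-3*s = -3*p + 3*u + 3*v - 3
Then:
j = 6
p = 18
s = -9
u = 10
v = 18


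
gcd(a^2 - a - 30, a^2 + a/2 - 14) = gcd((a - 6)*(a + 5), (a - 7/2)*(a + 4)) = 1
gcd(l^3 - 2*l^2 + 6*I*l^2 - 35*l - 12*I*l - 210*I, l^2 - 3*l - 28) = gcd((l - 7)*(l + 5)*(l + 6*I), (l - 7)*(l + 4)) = l - 7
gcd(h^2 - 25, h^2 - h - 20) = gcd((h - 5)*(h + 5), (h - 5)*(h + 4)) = h - 5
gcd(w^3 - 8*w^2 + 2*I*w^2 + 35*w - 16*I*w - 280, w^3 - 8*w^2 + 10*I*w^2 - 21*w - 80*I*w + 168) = w^2 + w*(-8 + 7*I) - 56*I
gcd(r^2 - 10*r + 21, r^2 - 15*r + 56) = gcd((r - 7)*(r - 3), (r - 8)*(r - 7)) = r - 7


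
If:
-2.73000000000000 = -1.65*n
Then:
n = 1.65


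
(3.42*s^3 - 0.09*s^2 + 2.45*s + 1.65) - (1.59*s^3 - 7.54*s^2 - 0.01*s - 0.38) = 1.83*s^3 + 7.45*s^2 + 2.46*s + 2.03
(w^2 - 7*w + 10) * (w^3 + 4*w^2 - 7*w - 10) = w^5 - 3*w^4 - 25*w^3 + 79*w^2 - 100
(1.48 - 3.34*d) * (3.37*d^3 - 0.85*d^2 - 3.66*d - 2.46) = -11.2558*d^4 + 7.8266*d^3 + 10.9664*d^2 + 2.7996*d - 3.6408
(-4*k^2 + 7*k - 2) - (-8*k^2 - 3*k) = 4*k^2 + 10*k - 2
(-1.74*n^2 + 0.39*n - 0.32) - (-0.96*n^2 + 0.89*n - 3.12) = -0.78*n^2 - 0.5*n + 2.8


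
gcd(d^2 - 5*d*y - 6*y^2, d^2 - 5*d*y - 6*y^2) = -d^2 + 5*d*y + 6*y^2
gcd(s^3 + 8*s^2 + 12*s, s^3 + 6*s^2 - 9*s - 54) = s + 6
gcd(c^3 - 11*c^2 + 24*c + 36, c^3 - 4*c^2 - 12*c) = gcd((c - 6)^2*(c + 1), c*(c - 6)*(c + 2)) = c - 6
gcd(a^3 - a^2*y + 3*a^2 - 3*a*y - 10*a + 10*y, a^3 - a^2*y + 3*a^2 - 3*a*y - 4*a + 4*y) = -a + y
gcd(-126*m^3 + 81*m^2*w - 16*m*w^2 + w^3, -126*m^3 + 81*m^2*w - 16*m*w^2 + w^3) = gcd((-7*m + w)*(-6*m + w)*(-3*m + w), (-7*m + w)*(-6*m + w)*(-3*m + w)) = -126*m^3 + 81*m^2*w - 16*m*w^2 + w^3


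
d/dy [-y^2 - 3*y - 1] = -2*y - 3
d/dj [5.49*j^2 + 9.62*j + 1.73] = 10.98*j + 9.62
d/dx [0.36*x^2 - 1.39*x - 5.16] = 0.72*x - 1.39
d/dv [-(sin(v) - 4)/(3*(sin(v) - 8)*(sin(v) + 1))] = (sin(v)^2 - 8*sin(v) + 36)*cos(v)/(3*(sin(v) - 8)^2*(sin(v) + 1)^2)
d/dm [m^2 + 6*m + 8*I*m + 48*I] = 2*m + 6 + 8*I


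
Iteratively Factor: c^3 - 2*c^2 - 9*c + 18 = (c - 3)*(c^2 + c - 6) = (c - 3)*(c - 2)*(c + 3)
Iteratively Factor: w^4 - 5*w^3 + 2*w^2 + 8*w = (w)*(w^3 - 5*w^2 + 2*w + 8) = w*(w - 2)*(w^2 - 3*w - 4) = w*(w - 4)*(w - 2)*(w + 1)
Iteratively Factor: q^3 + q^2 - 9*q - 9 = (q + 1)*(q^2 - 9) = (q - 3)*(q + 1)*(q + 3)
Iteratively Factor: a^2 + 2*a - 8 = (a + 4)*(a - 2)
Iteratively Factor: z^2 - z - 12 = (z + 3)*(z - 4)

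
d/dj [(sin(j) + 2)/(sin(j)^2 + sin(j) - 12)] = (-4*sin(j) + cos(j)^2 - 15)*cos(j)/(sin(j)^2 + sin(j) - 12)^2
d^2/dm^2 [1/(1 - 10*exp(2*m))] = (-400*exp(2*m) - 40)*exp(2*m)/(10*exp(2*m) - 1)^3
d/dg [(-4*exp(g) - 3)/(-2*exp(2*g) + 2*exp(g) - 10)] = (-(2*exp(g) - 1)*(4*exp(g) + 3) + 4*exp(2*g) - 4*exp(g) + 20)*exp(g)/(2*(exp(2*g) - exp(g) + 5)^2)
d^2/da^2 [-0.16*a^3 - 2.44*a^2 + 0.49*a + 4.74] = -0.96*a - 4.88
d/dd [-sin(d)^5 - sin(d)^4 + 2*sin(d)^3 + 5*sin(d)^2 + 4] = (-5*sin(d)^3 - 4*sin(d)^2 + 6*sin(d) + 10)*sin(d)*cos(d)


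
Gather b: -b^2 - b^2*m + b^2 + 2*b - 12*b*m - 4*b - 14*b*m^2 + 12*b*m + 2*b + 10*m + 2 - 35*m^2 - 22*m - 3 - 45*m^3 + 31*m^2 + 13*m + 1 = -b^2*m - 14*b*m^2 - 45*m^3 - 4*m^2 + m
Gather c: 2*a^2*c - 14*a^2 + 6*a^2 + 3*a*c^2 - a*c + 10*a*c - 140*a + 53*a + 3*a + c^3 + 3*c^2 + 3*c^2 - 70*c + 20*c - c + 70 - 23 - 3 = -8*a^2 - 84*a + c^3 + c^2*(3*a + 6) + c*(2*a^2 + 9*a - 51) + 44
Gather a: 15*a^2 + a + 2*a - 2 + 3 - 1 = 15*a^2 + 3*a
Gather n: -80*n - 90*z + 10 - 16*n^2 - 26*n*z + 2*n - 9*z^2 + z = -16*n^2 + n*(-26*z - 78) - 9*z^2 - 89*z + 10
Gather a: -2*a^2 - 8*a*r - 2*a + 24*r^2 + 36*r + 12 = -2*a^2 + a*(-8*r - 2) + 24*r^2 + 36*r + 12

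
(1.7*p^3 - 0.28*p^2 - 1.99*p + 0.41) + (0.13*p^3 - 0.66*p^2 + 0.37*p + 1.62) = 1.83*p^3 - 0.94*p^2 - 1.62*p + 2.03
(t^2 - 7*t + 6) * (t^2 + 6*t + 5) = t^4 - t^3 - 31*t^2 + t + 30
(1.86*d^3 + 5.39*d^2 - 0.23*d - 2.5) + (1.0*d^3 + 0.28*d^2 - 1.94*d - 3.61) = 2.86*d^3 + 5.67*d^2 - 2.17*d - 6.11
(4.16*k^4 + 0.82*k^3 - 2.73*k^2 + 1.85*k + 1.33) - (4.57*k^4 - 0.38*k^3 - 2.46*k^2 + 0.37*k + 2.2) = -0.41*k^4 + 1.2*k^3 - 0.27*k^2 + 1.48*k - 0.87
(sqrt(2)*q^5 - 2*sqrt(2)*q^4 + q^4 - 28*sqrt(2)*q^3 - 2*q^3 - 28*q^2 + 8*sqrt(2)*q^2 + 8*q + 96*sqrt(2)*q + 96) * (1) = sqrt(2)*q^5 - 2*sqrt(2)*q^4 + q^4 - 28*sqrt(2)*q^3 - 2*q^3 - 28*q^2 + 8*sqrt(2)*q^2 + 8*q + 96*sqrt(2)*q + 96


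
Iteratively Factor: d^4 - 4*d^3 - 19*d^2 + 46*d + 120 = (d - 5)*(d^3 + d^2 - 14*d - 24) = (d - 5)*(d + 2)*(d^2 - d - 12) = (d - 5)*(d + 2)*(d + 3)*(d - 4)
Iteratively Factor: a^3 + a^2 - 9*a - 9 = (a + 1)*(a^2 - 9) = (a - 3)*(a + 1)*(a + 3)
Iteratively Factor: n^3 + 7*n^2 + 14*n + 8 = (n + 4)*(n^2 + 3*n + 2) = (n + 1)*(n + 4)*(n + 2)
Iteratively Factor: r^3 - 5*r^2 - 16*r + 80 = (r - 4)*(r^2 - r - 20) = (r - 4)*(r + 4)*(r - 5)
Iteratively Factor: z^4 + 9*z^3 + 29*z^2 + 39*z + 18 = (z + 3)*(z^3 + 6*z^2 + 11*z + 6) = (z + 2)*(z + 3)*(z^2 + 4*z + 3) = (z + 1)*(z + 2)*(z + 3)*(z + 3)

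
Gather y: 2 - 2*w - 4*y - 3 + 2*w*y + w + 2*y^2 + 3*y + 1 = -w + 2*y^2 + y*(2*w - 1)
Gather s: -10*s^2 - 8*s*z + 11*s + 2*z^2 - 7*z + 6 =-10*s^2 + s*(11 - 8*z) + 2*z^2 - 7*z + 6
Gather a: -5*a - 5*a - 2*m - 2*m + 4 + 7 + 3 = -10*a - 4*m + 14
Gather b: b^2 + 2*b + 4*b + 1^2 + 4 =b^2 + 6*b + 5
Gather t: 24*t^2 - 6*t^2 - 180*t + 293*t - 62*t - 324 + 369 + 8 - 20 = 18*t^2 + 51*t + 33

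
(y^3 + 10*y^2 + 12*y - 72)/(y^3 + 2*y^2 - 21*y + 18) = (y^2 + 4*y - 12)/(y^2 - 4*y + 3)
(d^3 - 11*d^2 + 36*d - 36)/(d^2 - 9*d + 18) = d - 2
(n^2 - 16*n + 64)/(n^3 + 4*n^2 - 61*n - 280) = (n - 8)/(n^2 + 12*n + 35)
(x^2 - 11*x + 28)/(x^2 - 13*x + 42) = (x - 4)/(x - 6)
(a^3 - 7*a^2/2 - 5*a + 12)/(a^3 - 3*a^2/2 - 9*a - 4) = (2*a - 3)/(2*a + 1)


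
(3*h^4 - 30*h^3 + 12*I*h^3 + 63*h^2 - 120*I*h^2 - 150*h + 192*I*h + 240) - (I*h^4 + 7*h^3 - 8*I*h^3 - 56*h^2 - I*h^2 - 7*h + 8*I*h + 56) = 3*h^4 - I*h^4 - 37*h^3 + 20*I*h^3 + 119*h^2 - 119*I*h^2 - 143*h + 184*I*h + 184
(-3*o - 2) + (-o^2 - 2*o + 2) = -o^2 - 5*o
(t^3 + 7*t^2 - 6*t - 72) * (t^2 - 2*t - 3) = t^5 + 5*t^4 - 23*t^3 - 81*t^2 + 162*t + 216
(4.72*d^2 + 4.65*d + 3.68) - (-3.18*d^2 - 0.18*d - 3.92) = 7.9*d^2 + 4.83*d + 7.6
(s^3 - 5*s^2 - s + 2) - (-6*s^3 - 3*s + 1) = 7*s^3 - 5*s^2 + 2*s + 1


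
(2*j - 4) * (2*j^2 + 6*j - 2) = 4*j^3 + 4*j^2 - 28*j + 8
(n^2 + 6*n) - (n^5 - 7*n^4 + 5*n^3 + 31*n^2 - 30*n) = -n^5 + 7*n^4 - 5*n^3 - 30*n^2 + 36*n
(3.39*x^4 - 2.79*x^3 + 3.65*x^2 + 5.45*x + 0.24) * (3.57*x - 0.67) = 12.1023*x^5 - 12.2316*x^4 + 14.8998*x^3 + 17.011*x^2 - 2.7947*x - 0.1608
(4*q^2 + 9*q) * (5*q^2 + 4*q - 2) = 20*q^4 + 61*q^3 + 28*q^2 - 18*q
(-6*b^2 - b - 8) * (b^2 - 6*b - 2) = -6*b^4 + 35*b^3 + 10*b^2 + 50*b + 16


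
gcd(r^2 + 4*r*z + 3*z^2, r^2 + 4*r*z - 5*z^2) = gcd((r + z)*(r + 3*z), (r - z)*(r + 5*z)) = 1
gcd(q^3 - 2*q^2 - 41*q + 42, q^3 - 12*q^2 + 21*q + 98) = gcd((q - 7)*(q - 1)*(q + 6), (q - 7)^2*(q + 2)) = q - 7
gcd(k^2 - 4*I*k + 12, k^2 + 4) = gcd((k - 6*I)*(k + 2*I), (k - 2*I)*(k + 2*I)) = k + 2*I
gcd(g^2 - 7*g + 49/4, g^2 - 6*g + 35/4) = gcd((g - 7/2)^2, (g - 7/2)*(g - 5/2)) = g - 7/2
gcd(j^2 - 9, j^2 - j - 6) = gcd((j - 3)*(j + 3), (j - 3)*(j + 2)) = j - 3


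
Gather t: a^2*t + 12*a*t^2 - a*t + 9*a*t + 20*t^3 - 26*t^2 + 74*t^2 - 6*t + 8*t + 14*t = 20*t^3 + t^2*(12*a + 48) + t*(a^2 + 8*a + 16)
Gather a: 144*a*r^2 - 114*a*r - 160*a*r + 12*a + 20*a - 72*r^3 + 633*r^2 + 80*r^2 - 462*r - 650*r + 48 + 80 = a*(144*r^2 - 274*r + 32) - 72*r^3 + 713*r^2 - 1112*r + 128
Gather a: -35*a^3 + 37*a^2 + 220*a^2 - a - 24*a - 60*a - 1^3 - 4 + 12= -35*a^3 + 257*a^2 - 85*a + 7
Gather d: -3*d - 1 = -3*d - 1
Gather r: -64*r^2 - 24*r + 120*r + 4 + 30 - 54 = -64*r^2 + 96*r - 20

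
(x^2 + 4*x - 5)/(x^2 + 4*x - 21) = (x^2 + 4*x - 5)/(x^2 + 4*x - 21)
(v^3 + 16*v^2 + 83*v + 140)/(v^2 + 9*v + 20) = v + 7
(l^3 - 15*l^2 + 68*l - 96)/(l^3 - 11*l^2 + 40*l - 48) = (l - 8)/(l - 4)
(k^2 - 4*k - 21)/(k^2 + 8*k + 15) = (k - 7)/(k + 5)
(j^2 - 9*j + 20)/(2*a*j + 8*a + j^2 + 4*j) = (j^2 - 9*j + 20)/(2*a*j + 8*a + j^2 + 4*j)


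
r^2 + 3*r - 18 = (r - 3)*(r + 6)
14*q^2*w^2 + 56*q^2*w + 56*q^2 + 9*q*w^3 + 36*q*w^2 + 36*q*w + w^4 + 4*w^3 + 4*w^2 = (2*q + w)*(7*q + w)*(w + 2)^2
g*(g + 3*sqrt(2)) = g^2 + 3*sqrt(2)*g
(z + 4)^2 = z^2 + 8*z + 16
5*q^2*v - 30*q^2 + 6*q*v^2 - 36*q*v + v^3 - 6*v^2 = (q + v)*(5*q + v)*(v - 6)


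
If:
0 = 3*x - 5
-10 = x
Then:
No Solution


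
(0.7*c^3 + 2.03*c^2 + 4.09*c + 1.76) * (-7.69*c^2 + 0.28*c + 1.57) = -5.383*c^5 - 15.4147*c^4 - 29.7847*c^3 - 9.2021*c^2 + 6.9141*c + 2.7632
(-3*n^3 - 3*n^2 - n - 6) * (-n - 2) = 3*n^4 + 9*n^3 + 7*n^2 + 8*n + 12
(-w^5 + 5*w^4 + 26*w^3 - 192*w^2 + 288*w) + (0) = -w^5 + 5*w^4 + 26*w^3 - 192*w^2 + 288*w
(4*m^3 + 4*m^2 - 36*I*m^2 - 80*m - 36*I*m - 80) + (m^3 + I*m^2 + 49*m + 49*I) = 5*m^3 + 4*m^2 - 35*I*m^2 - 31*m - 36*I*m - 80 + 49*I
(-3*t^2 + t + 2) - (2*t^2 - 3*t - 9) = -5*t^2 + 4*t + 11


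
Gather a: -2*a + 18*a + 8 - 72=16*a - 64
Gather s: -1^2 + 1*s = s - 1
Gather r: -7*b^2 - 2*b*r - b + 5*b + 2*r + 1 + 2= -7*b^2 + 4*b + r*(2 - 2*b) + 3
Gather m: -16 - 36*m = -36*m - 16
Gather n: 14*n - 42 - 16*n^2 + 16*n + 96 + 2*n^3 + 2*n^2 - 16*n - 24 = 2*n^3 - 14*n^2 + 14*n + 30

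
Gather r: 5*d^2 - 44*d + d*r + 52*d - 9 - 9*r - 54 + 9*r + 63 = 5*d^2 + d*r + 8*d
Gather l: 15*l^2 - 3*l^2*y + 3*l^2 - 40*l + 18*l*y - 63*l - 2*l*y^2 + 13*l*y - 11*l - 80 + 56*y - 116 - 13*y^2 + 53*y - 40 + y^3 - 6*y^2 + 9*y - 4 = l^2*(18 - 3*y) + l*(-2*y^2 + 31*y - 114) + y^3 - 19*y^2 + 118*y - 240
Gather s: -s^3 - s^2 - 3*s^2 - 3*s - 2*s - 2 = -s^3 - 4*s^2 - 5*s - 2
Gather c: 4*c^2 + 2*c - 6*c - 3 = 4*c^2 - 4*c - 3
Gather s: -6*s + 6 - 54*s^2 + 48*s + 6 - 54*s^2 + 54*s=-108*s^2 + 96*s + 12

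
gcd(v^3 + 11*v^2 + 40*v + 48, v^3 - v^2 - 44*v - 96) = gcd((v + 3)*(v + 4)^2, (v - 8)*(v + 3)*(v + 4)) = v^2 + 7*v + 12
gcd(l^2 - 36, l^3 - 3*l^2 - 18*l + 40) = 1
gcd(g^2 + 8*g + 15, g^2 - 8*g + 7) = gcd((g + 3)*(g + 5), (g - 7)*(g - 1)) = 1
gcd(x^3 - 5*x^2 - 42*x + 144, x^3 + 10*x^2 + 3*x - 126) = x^2 + 3*x - 18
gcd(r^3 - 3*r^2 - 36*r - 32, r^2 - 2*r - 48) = r - 8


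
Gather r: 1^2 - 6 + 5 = 0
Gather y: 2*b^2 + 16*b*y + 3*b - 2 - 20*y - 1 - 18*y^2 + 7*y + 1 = 2*b^2 + 3*b - 18*y^2 + y*(16*b - 13) - 2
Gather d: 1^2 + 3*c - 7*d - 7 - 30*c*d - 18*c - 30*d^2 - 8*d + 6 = -15*c - 30*d^2 + d*(-30*c - 15)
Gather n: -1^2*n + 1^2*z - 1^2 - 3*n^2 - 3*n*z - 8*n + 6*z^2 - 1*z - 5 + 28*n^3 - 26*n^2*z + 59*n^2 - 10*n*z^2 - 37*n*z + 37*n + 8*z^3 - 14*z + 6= 28*n^3 + n^2*(56 - 26*z) + n*(-10*z^2 - 40*z + 28) + 8*z^3 + 6*z^2 - 14*z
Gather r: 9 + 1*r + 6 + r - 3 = 2*r + 12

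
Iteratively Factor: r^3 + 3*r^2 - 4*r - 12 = (r + 2)*(r^2 + r - 6) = (r - 2)*(r + 2)*(r + 3)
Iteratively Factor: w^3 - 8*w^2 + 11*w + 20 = (w - 5)*(w^2 - 3*w - 4) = (w - 5)*(w - 4)*(w + 1)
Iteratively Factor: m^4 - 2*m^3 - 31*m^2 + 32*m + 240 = (m - 5)*(m^3 + 3*m^2 - 16*m - 48) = (m - 5)*(m - 4)*(m^2 + 7*m + 12) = (m - 5)*(m - 4)*(m + 4)*(m + 3)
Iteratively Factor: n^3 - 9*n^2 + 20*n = (n - 4)*(n^2 - 5*n) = n*(n - 4)*(n - 5)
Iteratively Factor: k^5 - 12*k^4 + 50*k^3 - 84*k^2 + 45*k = (k - 5)*(k^4 - 7*k^3 + 15*k^2 - 9*k) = k*(k - 5)*(k^3 - 7*k^2 + 15*k - 9) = k*(k - 5)*(k - 3)*(k^2 - 4*k + 3) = k*(k - 5)*(k - 3)^2*(k - 1)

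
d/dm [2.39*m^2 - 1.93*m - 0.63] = 4.78*m - 1.93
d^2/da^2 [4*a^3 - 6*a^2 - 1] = 24*a - 12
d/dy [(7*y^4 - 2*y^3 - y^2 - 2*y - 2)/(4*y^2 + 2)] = (14*y^5 - 2*y^4 + 14*y^3 - y^2 + 3*y - 1)/(4*y^4 + 4*y^2 + 1)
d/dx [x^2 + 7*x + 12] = 2*x + 7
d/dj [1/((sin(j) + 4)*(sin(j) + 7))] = -(2*sin(j) + 11)*cos(j)/((sin(j) + 4)^2*(sin(j) + 7)^2)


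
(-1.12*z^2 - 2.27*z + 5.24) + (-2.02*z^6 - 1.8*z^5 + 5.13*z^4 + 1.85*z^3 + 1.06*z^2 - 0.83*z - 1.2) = -2.02*z^6 - 1.8*z^5 + 5.13*z^4 + 1.85*z^3 - 0.0600000000000001*z^2 - 3.1*z + 4.04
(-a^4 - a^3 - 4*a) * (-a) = a^5 + a^4 + 4*a^2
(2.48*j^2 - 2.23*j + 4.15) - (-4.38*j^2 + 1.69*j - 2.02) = 6.86*j^2 - 3.92*j + 6.17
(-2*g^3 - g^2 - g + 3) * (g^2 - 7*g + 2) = -2*g^5 + 13*g^4 + 2*g^3 + 8*g^2 - 23*g + 6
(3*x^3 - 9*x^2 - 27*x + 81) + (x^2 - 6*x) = 3*x^3 - 8*x^2 - 33*x + 81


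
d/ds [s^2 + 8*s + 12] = 2*s + 8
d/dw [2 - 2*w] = -2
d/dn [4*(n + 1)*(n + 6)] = 8*n + 28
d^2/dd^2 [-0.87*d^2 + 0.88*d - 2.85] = -1.74000000000000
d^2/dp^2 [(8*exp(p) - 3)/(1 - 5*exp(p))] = (35*exp(p) + 7)*exp(p)/(125*exp(3*p) - 75*exp(2*p) + 15*exp(p) - 1)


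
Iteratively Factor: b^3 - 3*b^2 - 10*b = (b)*(b^2 - 3*b - 10) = b*(b - 5)*(b + 2)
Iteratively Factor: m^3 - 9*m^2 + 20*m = (m - 5)*(m^2 - 4*m) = m*(m - 5)*(m - 4)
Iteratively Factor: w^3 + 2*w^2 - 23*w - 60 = (w + 4)*(w^2 - 2*w - 15) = (w - 5)*(w + 4)*(w + 3)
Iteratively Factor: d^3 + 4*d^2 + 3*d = (d)*(d^2 + 4*d + 3) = d*(d + 1)*(d + 3)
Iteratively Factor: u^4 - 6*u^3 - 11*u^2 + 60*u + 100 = (u - 5)*(u^3 - u^2 - 16*u - 20) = (u - 5)^2*(u^2 + 4*u + 4) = (u - 5)^2*(u + 2)*(u + 2)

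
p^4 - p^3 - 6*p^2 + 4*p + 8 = (p - 2)^2*(p + 1)*(p + 2)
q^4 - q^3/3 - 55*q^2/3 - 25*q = q*(q - 5)*(q + 5/3)*(q + 3)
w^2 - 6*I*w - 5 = (w - 5*I)*(w - I)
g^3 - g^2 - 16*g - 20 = (g - 5)*(g + 2)^2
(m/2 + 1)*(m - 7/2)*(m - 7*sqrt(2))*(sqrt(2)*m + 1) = sqrt(2)*m^4/2 - 13*m^3/2 - 3*sqrt(2)*m^3/4 - 7*sqrt(2)*m^2 + 39*m^2/4 + 21*sqrt(2)*m/4 + 91*m/2 + 49*sqrt(2)/2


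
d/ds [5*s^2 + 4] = 10*s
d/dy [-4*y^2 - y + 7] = -8*y - 1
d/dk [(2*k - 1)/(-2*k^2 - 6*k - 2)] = (k^2 - k - 5/2)/(k^4 + 6*k^3 + 11*k^2 + 6*k + 1)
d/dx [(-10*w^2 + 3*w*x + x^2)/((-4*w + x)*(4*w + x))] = 3*w*(-16*w^2 - 4*w*x - x^2)/(256*w^4 - 32*w^2*x^2 + x^4)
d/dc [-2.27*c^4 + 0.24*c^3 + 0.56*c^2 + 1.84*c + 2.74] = -9.08*c^3 + 0.72*c^2 + 1.12*c + 1.84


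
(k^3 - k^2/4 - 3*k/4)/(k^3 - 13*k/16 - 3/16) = 4*k/(4*k + 1)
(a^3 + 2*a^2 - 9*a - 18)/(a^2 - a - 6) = a + 3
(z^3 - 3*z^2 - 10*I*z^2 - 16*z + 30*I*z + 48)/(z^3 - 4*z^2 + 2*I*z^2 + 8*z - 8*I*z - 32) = (z^2 - z*(3 + 8*I) + 24*I)/(z^2 + 4*z*(-1 + I) - 16*I)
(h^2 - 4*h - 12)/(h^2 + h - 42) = (h + 2)/(h + 7)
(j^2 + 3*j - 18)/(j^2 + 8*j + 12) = (j - 3)/(j + 2)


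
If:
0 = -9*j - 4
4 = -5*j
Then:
No Solution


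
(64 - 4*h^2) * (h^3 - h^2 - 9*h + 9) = -4*h^5 + 4*h^4 + 100*h^3 - 100*h^2 - 576*h + 576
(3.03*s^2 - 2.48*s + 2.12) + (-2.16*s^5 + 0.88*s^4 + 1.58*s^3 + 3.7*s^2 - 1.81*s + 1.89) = -2.16*s^5 + 0.88*s^4 + 1.58*s^3 + 6.73*s^2 - 4.29*s + 4.01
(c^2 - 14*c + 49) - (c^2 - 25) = 74 - 14*c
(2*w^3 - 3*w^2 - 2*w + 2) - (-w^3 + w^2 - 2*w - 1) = 3*w^3 - 4*w^2 + 3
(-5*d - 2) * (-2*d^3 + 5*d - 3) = 10*d^4 + 4*d^3 - 25*d^2 + 5*d + 6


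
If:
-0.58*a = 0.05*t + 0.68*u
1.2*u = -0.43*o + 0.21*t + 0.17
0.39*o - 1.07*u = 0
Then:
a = 0.0697865353037767 - 2.14932002863037*u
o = 2.74358974358974*u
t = 11.3321123321123*u - 0.80952380952381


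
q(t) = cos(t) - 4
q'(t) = -sin(t)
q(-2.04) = -4.45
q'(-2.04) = 0.89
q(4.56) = -4.15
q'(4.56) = 0.99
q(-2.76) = -4.93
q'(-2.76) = 0.37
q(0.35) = -3.06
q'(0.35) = -0.34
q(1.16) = -3.60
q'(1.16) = -0.92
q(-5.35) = -3.40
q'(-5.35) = -0.80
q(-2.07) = -4.48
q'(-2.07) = 0.88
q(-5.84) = -3.10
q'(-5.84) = -0.43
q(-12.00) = -3.16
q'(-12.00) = -0.54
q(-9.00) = -4.91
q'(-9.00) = 0.41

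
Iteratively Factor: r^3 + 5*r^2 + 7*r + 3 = (r + 3)*(r^2 + 2*r + 1) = (r + 1)*(r + 3)*(r + 1)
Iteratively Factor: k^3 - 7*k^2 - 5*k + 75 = (k + 3)*(k^2 - 10*k + 25) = (k - 5)*(k + 3)*(k - 5)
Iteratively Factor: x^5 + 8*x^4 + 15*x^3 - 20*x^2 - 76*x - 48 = (x + 4)*(x^4 + 4*x^3 - x^2 - 16*x - 12) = (x + 3)*(x + 4)*(x^3 + x^2 - 4*x - 4) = (x + 2)*(x + 3)*(x + 4)*(x^2 - x - 2) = (x - 2)*(x + 2)*(x + 3)*(x + 4)*(x + 1)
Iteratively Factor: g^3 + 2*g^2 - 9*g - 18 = (g + 3)*(g^2 - g - 6) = (g + 2)*(g + 3)*(g - 3)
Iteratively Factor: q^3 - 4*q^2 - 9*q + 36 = (q - 3)*(q^2 - q - 12) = (q - 4)*(q - 3)*(q + 3)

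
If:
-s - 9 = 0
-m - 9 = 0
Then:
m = -9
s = -9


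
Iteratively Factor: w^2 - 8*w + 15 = (w - 3)*(w - 5)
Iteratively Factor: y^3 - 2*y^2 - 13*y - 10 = (y + 1)*(y^2 - 3*y - 10) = (y + 1)*(y + 2)*(y - 5)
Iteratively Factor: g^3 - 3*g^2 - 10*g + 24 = (g + 3)*(g^2 - 6*g + 8) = (g - 2)*(g + 3)*(g - 4)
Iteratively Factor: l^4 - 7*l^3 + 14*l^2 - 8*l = (l - 1)*(l^3 - 6*l^2 + 8*l) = (l - 2)*(l - 1)*(l^2 - 4*l) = l*(l - 2)*(l - 1)*(l - 4)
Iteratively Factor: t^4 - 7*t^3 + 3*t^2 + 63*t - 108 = (t - 3)*(t^3 - 4*t^2 - 9*t + 36) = (t - 3)*(t + 3)*(t^2 - 7*t + 12) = (t - 4)*(t - 3)*(t + 3)*(t - 3)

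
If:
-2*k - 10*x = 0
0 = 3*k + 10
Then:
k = -10/3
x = 2/3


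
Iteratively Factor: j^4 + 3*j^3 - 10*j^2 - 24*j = (j + 4)*(j^3 - j^2 - 6*j) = j*(j + 4)*(j^2 - j - 6) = j*(j - 3)*(j + 4)*(j + 2)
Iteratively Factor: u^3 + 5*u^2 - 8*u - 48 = (u - 3)*(u^2 + 8*u + 16) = (u - 3)*(u + 4)*(u + 4)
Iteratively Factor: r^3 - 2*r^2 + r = (r - 1)*(r^2 - r) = r*(r - 1)*(r - 1)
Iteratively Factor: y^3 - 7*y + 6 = (y - 1)*(y^2 + y - 6) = (y - 1)*(y + 3)*(y - 2)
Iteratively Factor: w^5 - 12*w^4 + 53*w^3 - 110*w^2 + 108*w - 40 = (w - 2)*(w^4 - 10*w^3 + 33*w^2 - 44*w + 20) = (w - 2)^2*(w^3 - 8*w^2 + 17*w - 10) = (w - 2)^2*(w - 1)*(w^2 - 7*w + 10) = (w - 5)*(w - 2)^2*(w - 1)*(w - 2)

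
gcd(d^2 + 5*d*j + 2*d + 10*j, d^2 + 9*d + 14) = d + 2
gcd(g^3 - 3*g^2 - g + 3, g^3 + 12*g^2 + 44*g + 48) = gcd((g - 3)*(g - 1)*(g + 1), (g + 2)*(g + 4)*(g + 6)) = 1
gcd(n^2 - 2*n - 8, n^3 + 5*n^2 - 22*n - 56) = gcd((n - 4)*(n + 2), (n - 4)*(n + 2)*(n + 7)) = n^2 - 2*n - 8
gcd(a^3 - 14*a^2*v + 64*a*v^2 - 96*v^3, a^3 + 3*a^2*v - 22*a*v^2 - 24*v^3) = -a + 4*v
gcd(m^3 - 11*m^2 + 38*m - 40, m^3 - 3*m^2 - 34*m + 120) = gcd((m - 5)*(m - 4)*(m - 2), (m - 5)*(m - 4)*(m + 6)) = m^2 - 9*m + 20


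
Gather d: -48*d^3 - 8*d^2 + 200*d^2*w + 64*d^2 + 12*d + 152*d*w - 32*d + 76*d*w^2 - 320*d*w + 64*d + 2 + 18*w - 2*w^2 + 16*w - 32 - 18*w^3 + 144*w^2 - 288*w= -48*d^3 + d^2*(200*w + 56) + d*(76*w^2 - 168*w + 44) - 18*w^3 + 142*w^2 - 254*w - 30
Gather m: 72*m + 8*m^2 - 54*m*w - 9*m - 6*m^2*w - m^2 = m^2*(7 - 6*w) + m*(63 - 54*w)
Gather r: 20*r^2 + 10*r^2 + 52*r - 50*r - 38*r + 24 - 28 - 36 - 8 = 30*r^2 - 36*r - 48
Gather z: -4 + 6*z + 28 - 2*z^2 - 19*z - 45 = -2*z^2 - 13*z - 21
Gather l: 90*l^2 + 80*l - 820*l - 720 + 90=90*l^2 - 740*l - 630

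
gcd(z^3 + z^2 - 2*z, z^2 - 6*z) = z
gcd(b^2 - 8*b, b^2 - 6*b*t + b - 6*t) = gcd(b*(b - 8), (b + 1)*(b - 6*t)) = 1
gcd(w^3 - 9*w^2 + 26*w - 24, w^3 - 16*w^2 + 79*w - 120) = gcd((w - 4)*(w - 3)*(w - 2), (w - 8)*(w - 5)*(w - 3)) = w - 3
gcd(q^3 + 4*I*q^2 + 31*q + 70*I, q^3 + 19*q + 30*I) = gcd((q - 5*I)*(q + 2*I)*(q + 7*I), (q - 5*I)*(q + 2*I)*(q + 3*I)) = q^2 - 3*I*q + 10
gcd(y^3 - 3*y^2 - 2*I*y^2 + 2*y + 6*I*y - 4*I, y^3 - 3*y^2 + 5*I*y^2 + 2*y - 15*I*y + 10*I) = y^2 - 3*y + 2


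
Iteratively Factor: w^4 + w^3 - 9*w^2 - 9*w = (w + 3)*(w^3 - 2*w^2 - 3*w) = (w - 3)*(w + 3)*(w^2 + w) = w*(w - 3)*(w + 3)*(w + 1)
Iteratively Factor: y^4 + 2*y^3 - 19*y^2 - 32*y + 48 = (y + 4)*(y^3 - 2*y^2 - 11*y + 12) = (y - 1)*(y + 4)*(y^2 - y - 12) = (y - 1)*(y + 3)*(y + 4)*(y - 4)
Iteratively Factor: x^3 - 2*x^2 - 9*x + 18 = (x + 3)*(x^2 - 5*x + 6) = (x - 3)*(x + 3)*(x - 2)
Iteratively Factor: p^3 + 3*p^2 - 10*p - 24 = (p - 3)*(p^2 + 6*p + 8) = (p - 3)*(p + 4)*(p + 2)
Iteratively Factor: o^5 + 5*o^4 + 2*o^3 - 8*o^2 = (o + 4)*(o^4 + o^3 - 2*o^2) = o*(o + 4)*(o^3 + o^2 - 2*o) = o*(o - 1)*(o + 4)*(o^2 + 2*o) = o*(o - 1)*(o + 2)*(o + 4)*(o)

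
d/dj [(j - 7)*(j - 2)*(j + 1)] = 3*j^2 - 16*j + 5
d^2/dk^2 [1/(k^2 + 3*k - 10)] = 2*(-k^2 - 3*k + (2*k + 3)^2 + 10)/(k^2 + 3*k - 10)^3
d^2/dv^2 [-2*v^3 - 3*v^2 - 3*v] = -12*v - 6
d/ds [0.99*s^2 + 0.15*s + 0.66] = 1.98*s + 0.15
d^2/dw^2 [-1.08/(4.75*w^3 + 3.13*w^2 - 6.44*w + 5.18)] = ((30.78*w + 6.7608)*(4.75*w^3 + 3.13*w^2 - 6.44*w + 5.18) - 1.08*(14.25*w^2 + 6.26*w - 6.44)*(28.5*w^2 + 12.52*w - 12.88))/(4.75*w^3 + 3.13*w^2 - 6.44*w + 5.18)^3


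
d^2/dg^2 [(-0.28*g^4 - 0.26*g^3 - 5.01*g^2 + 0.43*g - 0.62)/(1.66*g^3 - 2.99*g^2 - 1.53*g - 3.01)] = (1.77635683940025e-15*g^8 - 36.620824*g^6 - 12.9324240000001*g^5 - 144.29556*g^4 - 262.682452*g^3 + 234.88413*g^2 - 72.958734*g - 86.4856)/(4.574296*g^9 - 24.717732*g^8 + 31.873494*g^7 - 6.049955*g^6 + 60.261627*g^5 - 55.858188*g^4 - 41.081361*g^3 - 102.407424*g^2 - 41.585859*g - 27.270901)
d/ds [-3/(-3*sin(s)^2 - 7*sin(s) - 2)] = -3*(6*sin(s) + 7)*cos(s)/(3*sin(s)^2 + 7*sin(s) + 2)^2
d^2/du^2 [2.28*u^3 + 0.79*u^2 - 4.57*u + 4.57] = 13.68*u + 1.58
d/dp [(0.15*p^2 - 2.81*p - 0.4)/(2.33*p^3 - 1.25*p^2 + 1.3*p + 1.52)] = (-0.3495*p^4 + 13.0946*p^3 - 0.5215*p^2 - 0.544*p - 3.7512)/(5.4289*p^6 - 5.825*p^5 + 7.6205*p^4 + 3.8332*p^3 - 2.11*p^2 + 3.952*p + 2.3104)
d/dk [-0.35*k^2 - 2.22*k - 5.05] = -0.7*k - 2.22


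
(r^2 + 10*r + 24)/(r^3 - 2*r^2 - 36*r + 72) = (r + 4)/(r^2 - 8*r + 12)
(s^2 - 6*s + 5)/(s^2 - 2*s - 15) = (s - 1)/(s + 3)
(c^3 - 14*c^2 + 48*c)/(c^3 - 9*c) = (c^2 - 14*c + 48)/(c^2 - 9)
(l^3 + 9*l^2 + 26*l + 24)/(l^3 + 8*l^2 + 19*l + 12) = (l + 2)/(l + 1)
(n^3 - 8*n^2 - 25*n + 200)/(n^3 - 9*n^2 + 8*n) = (n^2 - 25)/(n*(n - 1))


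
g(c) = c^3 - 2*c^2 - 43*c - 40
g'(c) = 3*c^2 - 4*c - 43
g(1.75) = -116.02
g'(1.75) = -40.81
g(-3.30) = 44.18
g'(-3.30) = 2.87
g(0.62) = -67.19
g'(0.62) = -44.33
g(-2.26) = 35.42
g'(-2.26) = -18.64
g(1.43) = -102.66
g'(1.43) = -42.59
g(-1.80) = 25.09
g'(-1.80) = -26.08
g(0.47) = -60.55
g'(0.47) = -44.22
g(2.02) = -126.78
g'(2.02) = -38.84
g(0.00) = -40.00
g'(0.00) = -43.00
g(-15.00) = -3220.00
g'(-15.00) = 692.00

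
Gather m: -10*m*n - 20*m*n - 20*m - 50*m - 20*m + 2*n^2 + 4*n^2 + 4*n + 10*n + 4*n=m*(-30*n - 90) + 6*n^2 + 18*n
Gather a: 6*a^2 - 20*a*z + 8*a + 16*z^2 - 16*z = 6*a^2 + a*(8 - 20*z) + 16*z^2 - 16*z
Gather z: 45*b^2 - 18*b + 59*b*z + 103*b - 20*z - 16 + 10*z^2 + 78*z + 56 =45*b^2 + 85*b + 10*z^2 + z*(59*b + 58) + 40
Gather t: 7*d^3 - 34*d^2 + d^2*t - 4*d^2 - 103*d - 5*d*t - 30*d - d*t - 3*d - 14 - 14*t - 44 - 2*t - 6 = 7*d^3 - 38*d^2 - 136*d + t*(d^2 - 6*d - 16) - 64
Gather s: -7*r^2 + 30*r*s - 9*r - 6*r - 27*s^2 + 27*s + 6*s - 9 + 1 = -7*r^2 - 15*r - 27*s^2 + s*(30*r + 33) - 8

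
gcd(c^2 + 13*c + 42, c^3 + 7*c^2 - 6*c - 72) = c + 6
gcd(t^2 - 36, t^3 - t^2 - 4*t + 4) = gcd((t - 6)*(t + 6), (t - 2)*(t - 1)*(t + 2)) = 1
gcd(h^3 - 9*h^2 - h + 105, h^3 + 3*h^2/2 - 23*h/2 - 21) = h + 3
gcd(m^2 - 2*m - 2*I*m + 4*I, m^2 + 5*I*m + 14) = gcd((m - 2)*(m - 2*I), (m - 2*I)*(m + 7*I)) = m - 2*I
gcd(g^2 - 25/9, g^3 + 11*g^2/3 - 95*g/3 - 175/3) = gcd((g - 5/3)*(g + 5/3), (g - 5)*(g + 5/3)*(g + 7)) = g + 5/3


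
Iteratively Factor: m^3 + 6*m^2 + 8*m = (m + 2)*(m^2 + 4*m) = m*(m + 2)*(m + 4)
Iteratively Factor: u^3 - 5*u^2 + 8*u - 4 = (u - 2)*(u^2 - 3*u + 2) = (u - 2)^2*(u - 1)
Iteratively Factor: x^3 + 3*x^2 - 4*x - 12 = (x + 3)*(x^2 - 4) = (x - 2)*(x + 3)*(x + 2)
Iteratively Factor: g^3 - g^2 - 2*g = (g + 1)*(g^2 - 2*g) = (g - 2)*(g + 1)*(g)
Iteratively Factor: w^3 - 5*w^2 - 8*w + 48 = (w - 4)*(w^2 - w - 12) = (w - 4)^2*(w + 3)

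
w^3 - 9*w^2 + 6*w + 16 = (w - 8)*(w - 2)*(w + 1)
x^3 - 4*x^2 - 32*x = x*(x - 8)*(x + 4)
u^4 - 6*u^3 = u^3*(u - 6)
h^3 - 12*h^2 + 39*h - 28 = (h - 7)*(h - 4)*(h - 1)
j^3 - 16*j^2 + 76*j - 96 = (j - 8)*(j - 6)*(j - 2)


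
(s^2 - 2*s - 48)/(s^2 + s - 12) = (s^2 - 2*s - 48)/(s^2 + s - 12)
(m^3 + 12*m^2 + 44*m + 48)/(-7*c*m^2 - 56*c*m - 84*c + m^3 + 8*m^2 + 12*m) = (-m - 4)/(7*c - m)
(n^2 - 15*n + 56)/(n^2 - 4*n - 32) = (n - 7)/(n + 4)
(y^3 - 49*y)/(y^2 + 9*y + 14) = y*(y - 7)/(y + 2)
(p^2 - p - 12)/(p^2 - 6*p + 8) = (p + 3)/(p - 2)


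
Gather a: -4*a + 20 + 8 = 28 - 4*a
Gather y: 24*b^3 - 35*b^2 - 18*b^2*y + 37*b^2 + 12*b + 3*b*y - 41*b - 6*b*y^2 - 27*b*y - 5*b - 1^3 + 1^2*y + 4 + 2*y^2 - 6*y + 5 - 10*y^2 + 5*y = 24*b^3 + 2*b^2 - 34*b + y^2*(-6*b - 8) + y*(-18*b^2 - 24*b) + 8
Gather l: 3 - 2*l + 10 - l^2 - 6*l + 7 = -l^2 - 8*l + 20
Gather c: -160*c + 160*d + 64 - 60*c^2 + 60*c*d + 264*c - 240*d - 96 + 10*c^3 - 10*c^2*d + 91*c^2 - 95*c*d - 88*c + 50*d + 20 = 10*c^3 + c^2*(31 - 10*d) + c*(16 - 35*d) - 30*d - 12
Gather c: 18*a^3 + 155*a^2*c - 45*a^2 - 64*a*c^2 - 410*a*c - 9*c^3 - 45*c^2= 18*a^3 - 45*a^2 - 9*c^3 + c^2*(-64*a - 45) + c*(155*a^2 - 410*a)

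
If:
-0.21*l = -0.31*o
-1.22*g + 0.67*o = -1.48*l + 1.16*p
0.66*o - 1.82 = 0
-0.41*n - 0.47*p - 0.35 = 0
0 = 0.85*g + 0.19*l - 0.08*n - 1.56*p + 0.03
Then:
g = 3.80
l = 4.07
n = -4.05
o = 2.76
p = 2.79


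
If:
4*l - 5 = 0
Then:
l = 5/4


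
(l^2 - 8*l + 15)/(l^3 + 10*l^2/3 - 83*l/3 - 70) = 3*(l - 3)/(3*l^2 + 25*l + 42)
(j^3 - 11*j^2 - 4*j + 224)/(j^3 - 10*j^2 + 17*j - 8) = (j^2 - 3*j - 28)/(j^2 - 2*j + 1)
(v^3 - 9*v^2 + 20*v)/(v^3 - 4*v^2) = (v - 5)/v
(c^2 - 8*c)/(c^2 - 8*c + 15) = c*(c - 8)/(c^2 - 8*c + 15)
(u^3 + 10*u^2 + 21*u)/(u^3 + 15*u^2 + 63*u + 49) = u*(u + 3)/(u^2 + 8*u + 7)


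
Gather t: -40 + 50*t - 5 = 50*t - 45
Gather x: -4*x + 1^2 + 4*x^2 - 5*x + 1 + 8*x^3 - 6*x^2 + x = 8*x^3 - 2*x^2 - 8*x + 2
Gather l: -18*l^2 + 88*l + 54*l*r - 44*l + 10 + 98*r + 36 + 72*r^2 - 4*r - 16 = -18*l^2 + l*(54*r + 44) + 72*r^2 + 94*r + 30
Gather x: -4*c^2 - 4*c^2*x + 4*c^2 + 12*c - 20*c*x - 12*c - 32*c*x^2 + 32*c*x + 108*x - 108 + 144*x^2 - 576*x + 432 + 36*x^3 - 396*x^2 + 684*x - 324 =36*x^3 + x^2*(-32*c - 252) + x*(-4*c^2 + 12*c + 216)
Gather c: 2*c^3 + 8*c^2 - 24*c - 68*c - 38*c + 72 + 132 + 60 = 2*c^3 + 8*c^2 - 130*c + 264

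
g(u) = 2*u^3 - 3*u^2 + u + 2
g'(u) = 6*u^2 - 6*u + 1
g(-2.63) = -57.76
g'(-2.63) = 58.28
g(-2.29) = -40.04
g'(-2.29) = 46.20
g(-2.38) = -44.34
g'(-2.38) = 49.27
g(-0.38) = 1.08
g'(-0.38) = 4.15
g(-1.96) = -26.54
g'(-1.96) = 35.81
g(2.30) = 12.76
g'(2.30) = 18.94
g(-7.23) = -917.91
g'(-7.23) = 358.02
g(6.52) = 435.32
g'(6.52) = 216.94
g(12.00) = 3038.00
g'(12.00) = 793.00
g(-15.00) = -7438.00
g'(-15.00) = 1441.00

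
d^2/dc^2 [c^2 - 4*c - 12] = 2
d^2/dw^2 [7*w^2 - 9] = 14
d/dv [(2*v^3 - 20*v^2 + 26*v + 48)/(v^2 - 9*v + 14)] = 2*(v^4 - 18*v^3 + 119*v^2 - 328*v + 398)/(v^4 - 18*v^3 + 109*v^2 - 252*v + 196)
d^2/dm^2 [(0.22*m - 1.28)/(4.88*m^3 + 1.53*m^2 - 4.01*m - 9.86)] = (31.435008*m^5 - 355.933536*m^4 - 143.271604*m^3 + 259.338624*m^2 - 302.504664*m - 97.181688)/(116.214272*m^9 + 109.308096*m^8 - 252.216456*m^7 - 880.489959*m^6 - 234.460587*m^5 + 1162.254045*m^4 + 1721.778091*m^3 - 29.411394*m^2 - 1169.551788*m - 958.585256)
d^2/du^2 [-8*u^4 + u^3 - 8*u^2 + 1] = -96*u^2 + 6*u - 16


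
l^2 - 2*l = l*(l - 2)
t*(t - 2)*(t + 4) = t^3 + 2*t^2 - 8*t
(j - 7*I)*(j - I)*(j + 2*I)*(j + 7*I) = j^4 + I*j^3 + 51*j^2 + 49*I*j + 98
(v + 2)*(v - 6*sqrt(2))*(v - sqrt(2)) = v^3 - 7*sqrt(2)*v^2 + 2*v^2 - 14*sqrt(2)*v + 12*v + 24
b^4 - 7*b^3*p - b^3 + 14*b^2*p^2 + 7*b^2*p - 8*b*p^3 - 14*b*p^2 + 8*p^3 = (b - 1)*(b - 4*p)*(b - 2*p)*(b - p)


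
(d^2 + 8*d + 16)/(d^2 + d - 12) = (d + 4)/(d - 3)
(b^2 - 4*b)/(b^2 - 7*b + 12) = b/(b - 3)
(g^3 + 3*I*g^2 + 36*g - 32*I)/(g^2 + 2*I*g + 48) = (g^2 - 5*I*g - 4)/(g - 6*I)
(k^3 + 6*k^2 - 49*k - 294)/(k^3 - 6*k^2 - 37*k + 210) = (k + 7)/(k - 5)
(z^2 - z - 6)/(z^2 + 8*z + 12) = (z - 3)/(z + 6)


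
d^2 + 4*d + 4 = (d + 2)^2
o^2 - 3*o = o*(o - 3)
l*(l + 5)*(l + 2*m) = l^3 + 2*l^2*m + 5*l^2 + 10*l*m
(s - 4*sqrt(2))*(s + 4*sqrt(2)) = s^2 - 32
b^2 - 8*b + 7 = (b - 7)*(b - 1)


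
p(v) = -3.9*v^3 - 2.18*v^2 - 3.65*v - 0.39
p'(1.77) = -48.02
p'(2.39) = -80.90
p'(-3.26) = -113.78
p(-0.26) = 0.48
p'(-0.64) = -5.65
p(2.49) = -83.20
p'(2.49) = -87.05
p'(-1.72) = -30.76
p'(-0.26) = -3.31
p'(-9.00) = -912.11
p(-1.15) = 6.86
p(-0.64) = 2.08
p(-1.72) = 19.28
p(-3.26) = 123.46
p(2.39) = -74.81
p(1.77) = -35.31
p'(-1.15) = -14.11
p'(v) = -11.7*v^2 - 4.36*v - 3.65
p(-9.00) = 2698.98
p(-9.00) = 2698.98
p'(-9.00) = -912.11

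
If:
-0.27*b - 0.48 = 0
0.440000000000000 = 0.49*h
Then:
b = -1.78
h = 0.90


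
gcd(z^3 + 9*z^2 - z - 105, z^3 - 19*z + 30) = z^2 + 2*z - 15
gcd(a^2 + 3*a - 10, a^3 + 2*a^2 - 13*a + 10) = a^2 + 3*a - 10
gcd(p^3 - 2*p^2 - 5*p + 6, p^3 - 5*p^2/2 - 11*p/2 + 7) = p^2 + p - 2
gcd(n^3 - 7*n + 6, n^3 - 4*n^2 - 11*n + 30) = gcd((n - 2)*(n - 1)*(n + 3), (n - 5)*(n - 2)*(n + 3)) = n^2 + n - 6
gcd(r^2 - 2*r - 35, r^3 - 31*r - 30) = r + 5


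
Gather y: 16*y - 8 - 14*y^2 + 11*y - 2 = -14*y^2 + 27*y - 10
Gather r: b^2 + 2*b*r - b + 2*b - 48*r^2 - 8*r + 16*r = b^2 + b - 48*r^2 + r*(2*b + 8)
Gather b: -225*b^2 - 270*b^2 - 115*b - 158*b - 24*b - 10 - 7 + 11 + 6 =-495*b^2 - 297*b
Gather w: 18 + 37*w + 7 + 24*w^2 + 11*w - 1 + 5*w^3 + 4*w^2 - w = 5*w^3 + 28*w^2 + 47*w + 24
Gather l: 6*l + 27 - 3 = 6*l + 24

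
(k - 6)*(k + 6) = k^2 - 36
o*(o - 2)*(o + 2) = o^3 - 4*o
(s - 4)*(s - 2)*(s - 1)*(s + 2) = s^4 - 5*s^3 + 20*s - 16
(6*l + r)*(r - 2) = 6*l*r - 12*l + r^2 - 2*r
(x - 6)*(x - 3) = x^2 - 9*x + 18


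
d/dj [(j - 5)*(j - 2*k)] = 2*j - 2*k - 5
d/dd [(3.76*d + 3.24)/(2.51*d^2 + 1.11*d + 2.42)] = (-9.4376*d^2 - 16.2648*d + 5.5028)/(6.3001*d^4 + 5.5722*d^3 + 13.3805*d^2 + 5.3724*d + 5.8564)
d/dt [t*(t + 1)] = 2*t + 1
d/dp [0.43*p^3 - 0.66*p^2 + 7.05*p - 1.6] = 1.29*p^2 - 1.32*p + 7.05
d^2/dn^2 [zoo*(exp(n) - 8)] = zoo*exp(n)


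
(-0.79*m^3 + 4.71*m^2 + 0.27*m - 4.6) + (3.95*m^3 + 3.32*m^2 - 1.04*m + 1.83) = 3.16*m^3 + 8.03*m^2 - 0.77*m - 2.77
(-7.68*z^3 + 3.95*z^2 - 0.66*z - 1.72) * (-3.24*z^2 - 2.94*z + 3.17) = 24.8832*z^5 + 9.7812*z^4 - 33.8202*z^3 + 20.0347*z^2 + 2.9646*z - 5.4524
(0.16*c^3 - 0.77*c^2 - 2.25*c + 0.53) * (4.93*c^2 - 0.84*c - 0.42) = 0.7888*c^5 - 3.9305*c^4 - 10.5129*c^3 + 4.8263*c^2 + 0.4998*c - 0.2226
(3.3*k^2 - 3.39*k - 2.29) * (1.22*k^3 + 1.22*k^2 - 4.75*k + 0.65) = 4.026*k^5 - 0.1098*k^4 - 22.6046*k^3 + 15.4537*k^2 + 8.674*k - 1.4885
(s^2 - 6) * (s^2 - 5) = s^4 - 11*s^2 + 30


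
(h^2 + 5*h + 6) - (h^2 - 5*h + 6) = 10*h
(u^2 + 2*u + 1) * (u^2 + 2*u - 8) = u^4 + 4*u^3 - 3*u^2 - 14*u - 8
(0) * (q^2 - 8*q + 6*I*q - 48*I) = 0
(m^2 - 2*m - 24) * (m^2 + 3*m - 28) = m^4 + m^3 - 58*m^2 - 16*m + 672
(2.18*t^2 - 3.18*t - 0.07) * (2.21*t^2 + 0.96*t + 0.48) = 4.8178*t^4 - 4.935*t^3 - 2.1611*t^2 - 1.5936*t - 0.0336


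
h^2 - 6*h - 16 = (h - 8)*(h + 2)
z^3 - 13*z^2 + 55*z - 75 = (z - 5)^2*(z - 3)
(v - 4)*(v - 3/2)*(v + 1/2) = v^3 - 5*v^2 + 13*v/4 + 3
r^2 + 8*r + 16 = (r + 4)^2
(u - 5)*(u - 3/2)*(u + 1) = u^3 - 11*u^2/2 + u + 15/2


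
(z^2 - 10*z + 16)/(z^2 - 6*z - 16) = (z - 2)/(z + 2)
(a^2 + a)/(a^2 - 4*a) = (a + 1)/(a - 4)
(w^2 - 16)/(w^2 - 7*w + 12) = (w + 4)/(w - 3)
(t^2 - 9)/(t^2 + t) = (t^2 - 9)/(t*(t + 1))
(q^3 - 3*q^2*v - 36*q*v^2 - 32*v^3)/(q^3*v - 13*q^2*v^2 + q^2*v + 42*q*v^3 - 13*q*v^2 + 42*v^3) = (q^3 - 3*q^2*v - 36*q*v^2 - 32*v^3)/(v*(q^3 - 13*q^2*v + q^2 + 42*q*v^2 - 13*q*v + 42*v^2))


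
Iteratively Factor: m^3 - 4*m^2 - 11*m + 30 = (m - 5)*(m^2 + m - 6) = (m - 5)*(m + 3)*(m - 2)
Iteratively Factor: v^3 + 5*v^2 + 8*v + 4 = (v + 2)*(v^2 + 3*v + 2) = (v + 2)^2*(v + 1)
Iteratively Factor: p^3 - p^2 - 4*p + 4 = (p + 2)*(p^2 - 3*p + 2) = (p - 2)*(p + 2)*(p - 1)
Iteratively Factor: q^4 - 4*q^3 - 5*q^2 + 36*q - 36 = (q - 2)*(q^3 - 2*q^2 - 9*q + 18) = (q - 2)*(q + 3)*(q^2 - 5*q + 6) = (q - 3)*(q - 2)*(q + 3)*(q - 2)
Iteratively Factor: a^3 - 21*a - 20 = (a - 5)*(a^2 + 5*a + 4) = (a - 5)*(a + 1)*(a + 4)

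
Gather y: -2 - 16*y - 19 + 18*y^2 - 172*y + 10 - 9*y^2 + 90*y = 9*y^2 - 98*y - 11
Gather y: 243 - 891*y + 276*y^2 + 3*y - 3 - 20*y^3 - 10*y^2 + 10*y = -20*y^3 + 266*y^2 - 878*y + 240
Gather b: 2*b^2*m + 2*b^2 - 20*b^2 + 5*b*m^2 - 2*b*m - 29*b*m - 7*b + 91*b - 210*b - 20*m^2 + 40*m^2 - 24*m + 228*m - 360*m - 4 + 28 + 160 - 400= b^2*(2*m - 18) + b*(5*m^2 - 31*m - 126) + 20*m^2 - 156*m - 216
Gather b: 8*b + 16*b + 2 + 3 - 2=24*b + 3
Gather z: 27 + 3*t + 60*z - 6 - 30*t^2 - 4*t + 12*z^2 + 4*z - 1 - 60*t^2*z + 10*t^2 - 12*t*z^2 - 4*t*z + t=-20*t^2 + z^2*(12 - 12*t) + z*(-60*t^2 - 4*t + 64) + 20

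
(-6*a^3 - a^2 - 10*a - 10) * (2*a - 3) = -12*a^4 + 16*a^3 - 17*a^2 + 10*a + 30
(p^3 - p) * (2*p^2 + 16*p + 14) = 2*p^5 + 16*p^4 + 12*p^3 - 16*p^2 - 14*p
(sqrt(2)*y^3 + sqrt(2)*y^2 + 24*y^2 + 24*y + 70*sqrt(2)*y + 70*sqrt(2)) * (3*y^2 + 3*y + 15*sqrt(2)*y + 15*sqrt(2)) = 3*sqrt(2)*y^5 + 6*sqrt(2)*y^4 + 102*y^4 + 204*y^3 + 573*sqrt(2)*y^3 + 1140*sqrt(2)*y^2 + 2202*y^2 + 570*sqrt(2)*y + 4200*y + 2100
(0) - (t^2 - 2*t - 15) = -t^2 + 2*t + 15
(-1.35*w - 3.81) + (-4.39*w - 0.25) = -5.74*w - 4.06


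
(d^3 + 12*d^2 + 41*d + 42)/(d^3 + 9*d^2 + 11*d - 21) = (d + 2)/(d - 1)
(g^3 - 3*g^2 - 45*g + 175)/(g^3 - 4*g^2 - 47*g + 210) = (g - 5)/(g - 6)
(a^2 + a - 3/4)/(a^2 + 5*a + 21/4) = (2*a - 1)/(2*a + 7)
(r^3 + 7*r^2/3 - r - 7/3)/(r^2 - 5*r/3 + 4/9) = 3*(3*r^3 + 7*r^2 - 3*r - 7)/(9*r^2 - 15*r + 4)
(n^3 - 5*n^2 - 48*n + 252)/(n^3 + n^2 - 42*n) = (n - 6)/n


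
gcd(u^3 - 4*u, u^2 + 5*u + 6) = u + 2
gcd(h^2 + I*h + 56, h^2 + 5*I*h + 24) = h + 8*I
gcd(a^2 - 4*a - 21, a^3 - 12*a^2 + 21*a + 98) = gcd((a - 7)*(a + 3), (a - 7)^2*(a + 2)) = a - 7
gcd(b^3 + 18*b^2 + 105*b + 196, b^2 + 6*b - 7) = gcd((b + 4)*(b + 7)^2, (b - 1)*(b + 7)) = b + 7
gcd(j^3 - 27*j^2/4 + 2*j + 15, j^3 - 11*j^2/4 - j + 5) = j^2 - 3*j/4 - 5/2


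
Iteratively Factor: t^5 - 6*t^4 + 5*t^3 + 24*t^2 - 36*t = (t)*(t^4 - 6*t^3 + 5*t^2 + 24*t - 36) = t*(t - 3)*(t^3 - 3*t^2 - 4*t + 12) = t*(t - 3)*(t + 2)*(t^2 - 5*t + 6) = t*(t - 3)*(t - 2)*(t + 2)*(t - 3)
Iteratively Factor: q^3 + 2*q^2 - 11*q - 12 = (q - 3)*(q^2 + 5*q + 4) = (q - 3)*(q + 4)*(q + 1)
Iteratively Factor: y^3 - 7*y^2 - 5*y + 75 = (y - 5)*(y^2 - 2*y - 15) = (y - 5)^2*(y + 3)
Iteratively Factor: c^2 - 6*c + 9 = (c - 3)*(c - 3)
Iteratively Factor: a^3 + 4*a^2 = (a)*(a^2 + 4*a) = a*(a + 4)*(a)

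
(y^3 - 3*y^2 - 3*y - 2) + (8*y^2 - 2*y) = y^3 + 5*y^2 - 5*y - 2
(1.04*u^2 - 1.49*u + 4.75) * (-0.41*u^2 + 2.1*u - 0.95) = -0.4264*u^4 + 2.7949*u^3 - 6.0645*u^2 + 11.3905*u - 4.5125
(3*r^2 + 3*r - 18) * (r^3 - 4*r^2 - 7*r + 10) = 3*r^5 - 9*r^4 - 51*r^3 + 81*r^2 + 156*r - 180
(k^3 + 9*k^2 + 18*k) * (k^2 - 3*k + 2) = k^5 + 6*k^4 - 7*k^3 - 36*k^2 + 36*k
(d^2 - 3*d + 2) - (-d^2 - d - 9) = 2*d^2 - 2*d + 11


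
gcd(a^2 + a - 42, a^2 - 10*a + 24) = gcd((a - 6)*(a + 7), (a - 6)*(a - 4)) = a - 6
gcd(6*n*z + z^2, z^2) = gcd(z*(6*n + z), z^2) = z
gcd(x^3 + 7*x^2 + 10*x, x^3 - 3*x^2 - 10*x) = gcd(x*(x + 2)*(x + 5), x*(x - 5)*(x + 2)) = x^2 + 2*x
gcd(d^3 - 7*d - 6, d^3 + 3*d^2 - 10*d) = 1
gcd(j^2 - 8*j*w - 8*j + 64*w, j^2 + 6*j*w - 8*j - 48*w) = j - 8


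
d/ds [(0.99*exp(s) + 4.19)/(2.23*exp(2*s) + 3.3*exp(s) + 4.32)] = (-(0.99*exp(s) + 4.19)*(4.46*exp(s) + 3.3) + 2.2077*exp(2*s) + 3.267*exp(s) + 4.2768)*exp(s)/(2.23*exp(2*s) + 3.3*exp(s) + 4.32)^2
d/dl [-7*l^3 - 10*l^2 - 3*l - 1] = -21*l^2 - 20*l - 3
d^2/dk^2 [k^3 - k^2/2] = 6*k - 1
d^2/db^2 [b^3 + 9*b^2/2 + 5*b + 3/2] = 6*b + 9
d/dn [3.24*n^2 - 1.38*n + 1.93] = 6.48*n - 1.38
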